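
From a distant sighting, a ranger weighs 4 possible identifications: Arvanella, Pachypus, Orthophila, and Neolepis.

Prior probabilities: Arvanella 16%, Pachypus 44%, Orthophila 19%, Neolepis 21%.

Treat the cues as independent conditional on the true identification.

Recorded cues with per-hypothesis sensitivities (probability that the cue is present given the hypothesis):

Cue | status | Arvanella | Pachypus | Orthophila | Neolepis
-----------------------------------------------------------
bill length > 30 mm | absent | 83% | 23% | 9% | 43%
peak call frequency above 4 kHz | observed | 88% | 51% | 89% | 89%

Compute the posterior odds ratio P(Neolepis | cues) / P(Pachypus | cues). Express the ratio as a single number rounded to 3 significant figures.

Posterior odds equal prior odds times the likelihood ratio; only the two competing hypotheses matter (using 1 − P(present | H) for each absent cue).
  Neolepis: 0.21 × (1 − 0.43) × 0.89 = 0.10653
  Pachypus: 0.44 × (1 − 0.23) × 0.51 = 0.17279
Odds(Neolepis : Pachypus) = 0.10653 / 0.17279 ≈ 0.617.

0.617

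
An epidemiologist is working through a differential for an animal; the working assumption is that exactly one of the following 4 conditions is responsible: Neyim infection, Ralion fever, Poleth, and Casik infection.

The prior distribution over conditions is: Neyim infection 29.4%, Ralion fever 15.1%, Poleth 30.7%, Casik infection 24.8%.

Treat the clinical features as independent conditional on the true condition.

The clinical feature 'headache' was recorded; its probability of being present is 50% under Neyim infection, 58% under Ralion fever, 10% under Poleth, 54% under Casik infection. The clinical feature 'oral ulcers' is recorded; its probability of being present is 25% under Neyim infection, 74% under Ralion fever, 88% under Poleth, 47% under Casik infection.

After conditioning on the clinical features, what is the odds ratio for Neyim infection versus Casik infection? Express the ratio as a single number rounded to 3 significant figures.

The normalizing constant cancels in an odds ratio, so compute prior × likelihood for the two hypotheses only:
  Neyim infection: 0.294 × 0.50 × 0.25 = 0.03675
  Casik infection: 0.248 × 0.54 × 0.47 = 0.062942
Odds(Neyim infection : Casik infection) = 0.03675 / 0.062942 ≈ 0.584.

0.584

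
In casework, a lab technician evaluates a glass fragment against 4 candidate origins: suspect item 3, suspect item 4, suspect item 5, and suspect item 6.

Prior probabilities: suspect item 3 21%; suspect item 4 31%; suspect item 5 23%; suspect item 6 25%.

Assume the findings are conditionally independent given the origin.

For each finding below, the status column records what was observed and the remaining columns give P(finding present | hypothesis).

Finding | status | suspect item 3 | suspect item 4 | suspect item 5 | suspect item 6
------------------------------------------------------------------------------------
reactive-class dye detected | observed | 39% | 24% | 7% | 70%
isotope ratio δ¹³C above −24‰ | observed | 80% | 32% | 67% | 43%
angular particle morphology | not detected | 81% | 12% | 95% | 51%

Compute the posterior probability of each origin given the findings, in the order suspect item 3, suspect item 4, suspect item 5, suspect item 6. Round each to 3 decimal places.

For each hypothesis, the unnormalized posterior weight is prior × product of the finding likelihoods (using 1 − P(present | H) for each absent finding):
  suspect item 3: 0.21 × 0.39 × 0.80 × (1 − 0.81) = 0.012449
  suspect item 4: 0.31 × 0.24 × 0.32 × (1 − 0.12) = 0.020951
  suspect item 5: 0.23 × 0.07 × 0.67 × (1 − 0.95) = 0.00053935
  suspect item 6: 0.25 × 0.70 × 0.43 × (1 − 0.51) = 0.036872
Normalizing constant Z = 0.012449 + 0.020951 + 0.00053935 + 0.036872 = 0.070812.
P(suspect item 3 | evidence) = 0.012449 / 0.070812 ≈ 0.176
P(suspect item 4 | evidence) = 0.020951 / 0.070812 ≈ 0.296
P(suspect item 5 | evidence) = 0.00053935 / 0.070812 ≈ 0.008
P(suspect item 6 | evidence) = 0.036872 / 0.070812 ≈ 0.521

0.176, 0.296, 0.008, 0.521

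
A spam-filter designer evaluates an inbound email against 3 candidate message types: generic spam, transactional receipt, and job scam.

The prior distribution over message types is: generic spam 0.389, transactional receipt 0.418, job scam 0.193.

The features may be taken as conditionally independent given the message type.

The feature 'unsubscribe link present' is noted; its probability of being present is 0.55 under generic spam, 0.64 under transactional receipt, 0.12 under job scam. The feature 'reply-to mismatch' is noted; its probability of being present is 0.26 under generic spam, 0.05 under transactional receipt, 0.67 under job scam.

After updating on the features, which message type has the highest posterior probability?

By Bayes' rule with conditional independence, the unnormalized weight for each hypothesis is prior × ∏ likelihoods:
  generic spam: 0.389 × 0.55 × 0.26 = 0.055627
  transactional receipt: 0.418 × 0.64 × 0.05 = 0.013376
  job scam: 0.193 × 0.12 × 0.67 = 0.015517
Marginal likelihood of the evidence = 0.08452.
P(generic spam | evidence) ≈ 0.055627 / 0.08452 ≈ 0.658
P(transactional receipt | evidence) ≈ 0.013376 / 0.08452 ≈ 0.158
P(job scam | evidence) ≈ 0.015517 / 0.08452 ≈ 0.184
The largest is 0.658, so generic spam is most probable.

generic spam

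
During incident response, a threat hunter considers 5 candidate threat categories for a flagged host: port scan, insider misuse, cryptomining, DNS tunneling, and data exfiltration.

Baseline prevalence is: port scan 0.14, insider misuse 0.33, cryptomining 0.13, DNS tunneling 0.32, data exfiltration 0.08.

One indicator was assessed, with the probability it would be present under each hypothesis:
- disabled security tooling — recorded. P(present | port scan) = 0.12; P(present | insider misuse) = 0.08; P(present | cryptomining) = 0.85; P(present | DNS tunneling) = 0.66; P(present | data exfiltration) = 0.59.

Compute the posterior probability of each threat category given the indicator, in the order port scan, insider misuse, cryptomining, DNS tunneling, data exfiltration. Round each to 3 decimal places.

Multiply each prior by the likelihood of the indicator:
  port scan: 0.14 × 0.12 = 0.0168
  insider misuse: 0.33 × 0.08 = 0.0264
  cryptomining: 0.13 × 0.85 = 0.1105
  DNS tunneling: 0.32 × 0.66 = 0.2112
  data exfiltration: 0.08 × 0.59 = 0.0472
The unnormalized weights sum to 0.4121.
P(port scan | evidence) = 0.0168 / 0.4121 ≈ 0.041
P(insider misuse | evidence) = 0.0264 / 0.4121 ≈ 0.064
P(cryptomining | evidence) = 0.1105 / 0.4121 ≈ 0.268
P(DNS tunneling | evidence) = 0.2112 / 0.4121 ≈ 0.512
P(data exfiltration | evidence) = 0.0472 / 0.4121 ≈ 0.115

0.041, 0.064, 0.268, 0.512, 0.115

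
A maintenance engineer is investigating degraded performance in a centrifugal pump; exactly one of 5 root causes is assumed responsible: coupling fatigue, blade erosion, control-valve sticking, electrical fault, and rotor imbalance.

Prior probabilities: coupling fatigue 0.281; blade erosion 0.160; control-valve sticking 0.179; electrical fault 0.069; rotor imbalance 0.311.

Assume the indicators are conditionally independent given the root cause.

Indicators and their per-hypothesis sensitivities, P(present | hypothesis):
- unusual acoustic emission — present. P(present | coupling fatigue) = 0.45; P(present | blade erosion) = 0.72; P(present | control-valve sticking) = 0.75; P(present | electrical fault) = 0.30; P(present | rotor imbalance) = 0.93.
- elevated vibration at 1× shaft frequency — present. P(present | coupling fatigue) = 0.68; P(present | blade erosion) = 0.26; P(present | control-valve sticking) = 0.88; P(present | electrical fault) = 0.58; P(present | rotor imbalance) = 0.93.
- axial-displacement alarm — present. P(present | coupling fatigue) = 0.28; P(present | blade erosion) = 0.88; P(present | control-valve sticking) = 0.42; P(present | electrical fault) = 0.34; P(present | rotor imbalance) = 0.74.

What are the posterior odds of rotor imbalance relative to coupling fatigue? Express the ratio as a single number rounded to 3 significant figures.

Unnormalized posterior weight (prior times the indicator likelihoods) for each of the two hypotheses:
  rotor imbalance: 0.311 × 0.93 × 0.93 × 0.74 = 0.19905
  coupling fatigue: 0.281 × 0.45 × 0.68 × 0.28 = 0.024076
Posterior odds = 0.19905 / 0.024076 ≈ 8.27.

8.27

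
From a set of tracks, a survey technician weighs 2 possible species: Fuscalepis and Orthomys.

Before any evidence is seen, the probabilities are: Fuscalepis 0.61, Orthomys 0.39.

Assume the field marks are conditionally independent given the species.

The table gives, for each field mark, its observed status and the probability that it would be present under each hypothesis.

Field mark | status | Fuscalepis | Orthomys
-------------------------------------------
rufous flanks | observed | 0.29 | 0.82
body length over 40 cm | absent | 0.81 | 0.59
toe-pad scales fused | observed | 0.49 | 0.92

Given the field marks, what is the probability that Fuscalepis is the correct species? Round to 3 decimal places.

Multiply each prior by the joint likelihood of the field mark pattern (using 1 − P(present | H) for each absent field mark):
  Fuscalepis: 0.61 × 0.29 × (1 − 0.81) × 0.49 = 0.016469
  Orthomys: 0.39 × 0.82 × (1 − 0.59) × 0.92 = 0.12063
Marginal likelihood of the evidence = 0.1371.
P(Fuscalepis | evidence) = 0.016469 / 0.1371 ≈ 0.120.

0.120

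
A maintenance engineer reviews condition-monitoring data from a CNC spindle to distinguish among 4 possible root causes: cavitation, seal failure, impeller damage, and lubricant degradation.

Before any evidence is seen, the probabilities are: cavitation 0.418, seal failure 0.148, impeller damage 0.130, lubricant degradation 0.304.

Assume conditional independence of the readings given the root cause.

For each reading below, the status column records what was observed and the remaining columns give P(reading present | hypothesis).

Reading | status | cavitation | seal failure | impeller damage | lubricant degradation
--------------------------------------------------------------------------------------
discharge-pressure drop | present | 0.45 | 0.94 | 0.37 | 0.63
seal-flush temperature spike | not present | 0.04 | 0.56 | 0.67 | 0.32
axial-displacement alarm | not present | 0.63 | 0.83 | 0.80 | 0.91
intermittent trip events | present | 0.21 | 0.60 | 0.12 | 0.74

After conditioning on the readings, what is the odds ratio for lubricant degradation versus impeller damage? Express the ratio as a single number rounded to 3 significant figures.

22.8

The normalizing constant cancels in an odds ratio, so compute prior × likelihood for the two hypotheses only (using 1 − P(present | H) for each absent reading):
  lubricant degradation: 0.304 × 0.63 × (1 − 0.32) × (1 − 0.91) × 0.74 = 0.0086736
  impeller damage: 0.130 × 0.37 × (1 − 0.67) × (1 − 0.80) × 0.12 = 0.00038095
Posterior odds = 0.0086736 / 0.00038095 ≈ 22.8.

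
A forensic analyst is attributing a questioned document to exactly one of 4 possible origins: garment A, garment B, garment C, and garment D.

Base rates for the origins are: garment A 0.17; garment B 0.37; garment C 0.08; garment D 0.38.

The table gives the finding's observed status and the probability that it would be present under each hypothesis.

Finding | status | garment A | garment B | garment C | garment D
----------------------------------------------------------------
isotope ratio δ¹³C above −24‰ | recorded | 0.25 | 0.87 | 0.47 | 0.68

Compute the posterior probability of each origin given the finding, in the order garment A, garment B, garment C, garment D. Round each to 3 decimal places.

By Bayes' rule, the unnormalized weight for each hypothesis is prior × likelihood:
  garment A: 0.17 × 0.25 = 0.0425
  garment B: 0.37 × 0.87 = 0.3219
  garment C: 0.08 × 0.47 = 0.0376
  garment D: 0.38 × 0.68 = 0.2584
The unnormalized weights sum to 0.6604.
P(garment A | evidence) = 0.0425 / 0.6604 ≈ 0.064
P(garment B | evidence) = 0.3219 / 0.6604 ≈ 0.487
P(garment C | evidence) = 0.0376 / 0.6604 ≈ 0.057
P(garment D | evidence) = 0.2584 / 0.6604 ≈ 0.391

0.064, 0.487, 0.057, 0.391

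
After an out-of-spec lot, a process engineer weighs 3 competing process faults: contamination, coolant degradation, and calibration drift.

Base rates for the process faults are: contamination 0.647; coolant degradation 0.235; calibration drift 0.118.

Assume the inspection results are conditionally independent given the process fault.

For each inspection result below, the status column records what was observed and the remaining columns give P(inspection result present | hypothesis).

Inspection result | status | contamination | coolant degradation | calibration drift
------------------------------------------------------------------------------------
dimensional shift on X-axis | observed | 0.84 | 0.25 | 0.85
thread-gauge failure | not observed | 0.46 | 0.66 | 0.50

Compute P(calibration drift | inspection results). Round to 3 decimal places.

0.138

For each hypothesis, the unnormalized posterior weight is prior × product of the inspection result likelihoods (using 1 − P(present | H) for each absent inspection result):
  contamination: 0.647 × 0.84 × (1 − 0.46) = 0.29348
  coolant degradation: 0.235 × 0.25 × (1 − 0.66) = 0.019975
  calibration drift: 0.118 × 0.85 × (1 − 0.50) = 0.05015
Normalizing constant Z = 0.29348 + 0.019975 + 0.05015 = 0.3636.
P(calibration drift | evidence) = 0.05015 / 0.3636 ≈ 0.138.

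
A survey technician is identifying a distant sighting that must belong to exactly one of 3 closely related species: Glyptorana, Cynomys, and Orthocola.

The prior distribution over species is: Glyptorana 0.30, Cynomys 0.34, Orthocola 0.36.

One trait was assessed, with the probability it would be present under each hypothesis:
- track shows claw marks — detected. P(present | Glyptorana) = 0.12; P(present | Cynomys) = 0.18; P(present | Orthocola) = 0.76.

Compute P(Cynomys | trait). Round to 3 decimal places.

By Bayes' rule, the unnormalized weight for each hypothesis is prior × likelihood:
  Glyptorana: 0.30 × 0.12 = 0.036
  Cynomys: 0.34 × 0.18 = 0.0612
  Orthocola: 0.36 × 0.76 = 0.2736
Normalizing constant Z = 0.036 + 0.0612 + 0.2736 = 0.3708.
P(Cynomys | evidence) = 0.0612 / 0.3708 ≈ 0.165.

0.165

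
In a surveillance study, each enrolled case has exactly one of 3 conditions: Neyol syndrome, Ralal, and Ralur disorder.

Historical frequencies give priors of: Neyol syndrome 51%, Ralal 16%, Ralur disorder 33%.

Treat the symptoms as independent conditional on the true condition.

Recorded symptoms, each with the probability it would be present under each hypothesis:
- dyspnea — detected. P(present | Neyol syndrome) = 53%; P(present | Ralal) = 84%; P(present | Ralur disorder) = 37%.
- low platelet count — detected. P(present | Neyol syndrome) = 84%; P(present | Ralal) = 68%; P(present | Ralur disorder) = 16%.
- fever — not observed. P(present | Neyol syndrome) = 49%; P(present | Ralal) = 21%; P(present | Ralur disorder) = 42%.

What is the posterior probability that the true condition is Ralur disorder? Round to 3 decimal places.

For each hypothesis, the unnormalized posterior weight is prior × product of the symptom likelihoods (using 1 − P(present | H) for each absent symptom):
  Neyol syndrome: 0.51 × 0.53 × 0.84 × (1 − 0.49) = 0.1158
  Ralal: 0.16 × 0.84 × 0.68 × (1 − 0.21) = 0.0722
  Ralur disorder: 0.33 × 0.37 × 0.16 × (1 − 0.42) = 0.011331
Marginal likelihood of the evidence = 0.19933.
P(Ralur disorder | evidence) = 0.011331 / 0.19933 ≈ 0.057.

0.057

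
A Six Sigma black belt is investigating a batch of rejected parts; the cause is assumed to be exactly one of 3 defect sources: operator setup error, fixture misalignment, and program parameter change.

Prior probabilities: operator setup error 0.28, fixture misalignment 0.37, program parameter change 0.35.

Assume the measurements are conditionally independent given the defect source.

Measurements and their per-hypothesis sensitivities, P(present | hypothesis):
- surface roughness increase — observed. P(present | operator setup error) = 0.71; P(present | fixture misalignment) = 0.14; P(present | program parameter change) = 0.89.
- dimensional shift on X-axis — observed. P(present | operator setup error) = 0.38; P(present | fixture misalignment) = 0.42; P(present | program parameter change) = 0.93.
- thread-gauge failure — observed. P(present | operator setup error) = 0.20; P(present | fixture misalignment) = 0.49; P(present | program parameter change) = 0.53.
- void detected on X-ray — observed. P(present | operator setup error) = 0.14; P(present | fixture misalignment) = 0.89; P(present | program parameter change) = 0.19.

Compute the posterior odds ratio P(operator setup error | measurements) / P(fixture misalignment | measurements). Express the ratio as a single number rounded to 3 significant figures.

0.223

Posterior odds equal prior odds times the likelihood ratio; only the two competing hypotheses matter.
  operator setup error: 0.28 × 0.71 × 0.38 × 0.20 × 0.14 = 0.0021152
  fixture misalignment: 0.37 × 0.14 × 0.42 × 0.49 × 0.89 = 0.0094878
Posterior odds = 0.0021152 / 0.0094878 ≈ 0.223.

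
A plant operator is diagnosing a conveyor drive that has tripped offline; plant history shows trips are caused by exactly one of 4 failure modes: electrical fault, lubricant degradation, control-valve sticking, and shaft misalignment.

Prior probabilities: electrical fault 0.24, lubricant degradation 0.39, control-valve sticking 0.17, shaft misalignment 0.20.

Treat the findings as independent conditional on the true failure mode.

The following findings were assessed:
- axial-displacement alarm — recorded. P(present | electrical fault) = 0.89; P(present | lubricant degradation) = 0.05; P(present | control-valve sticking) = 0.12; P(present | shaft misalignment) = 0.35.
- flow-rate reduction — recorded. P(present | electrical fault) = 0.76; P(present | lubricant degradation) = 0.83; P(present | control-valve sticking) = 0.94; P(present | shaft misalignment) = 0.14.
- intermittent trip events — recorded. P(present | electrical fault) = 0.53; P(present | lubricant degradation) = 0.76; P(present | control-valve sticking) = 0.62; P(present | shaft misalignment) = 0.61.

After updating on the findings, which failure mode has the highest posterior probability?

electrical fault

By Bayes' rule with conditional independence, the unnormalized weight for each hypothesis is prior × ∏ likelihoods:
  electrical fault: 0.24 × 0.89 × 0.76 × 0.53 = 0.086038
  lubricant degradation: 0.39 × 0.05 × 0.83 × 0.76 = 0.012301
  control-valve sticking: 0.17 × 0.12 × 0.94 × 0.62 = 0.011889
  shaft misalignment: 0.20 × 0.35 × 0.14 × 0.61 = 0.005978
Normalizing constant Z = 0.086038 + 0.012301 + 0.011889 + 0.005978 = 0.11621.
P(electrical fault | evidence) ≈ 0.086038 / 0.11621 ≈ 0.740
P(lubricant degradation | evidence) ≈ 0.012301 / 0.11621 ≈ 0.106
P(control-valve sticking | evidence) ≈ 0.011889 / 0.11621 ≈ 0.102
P(shaft misalignment | evidence) ≈ 0.005978 / 0.11621 ≈ 0.051
The largest is 0.740, so electrical fault is most probable.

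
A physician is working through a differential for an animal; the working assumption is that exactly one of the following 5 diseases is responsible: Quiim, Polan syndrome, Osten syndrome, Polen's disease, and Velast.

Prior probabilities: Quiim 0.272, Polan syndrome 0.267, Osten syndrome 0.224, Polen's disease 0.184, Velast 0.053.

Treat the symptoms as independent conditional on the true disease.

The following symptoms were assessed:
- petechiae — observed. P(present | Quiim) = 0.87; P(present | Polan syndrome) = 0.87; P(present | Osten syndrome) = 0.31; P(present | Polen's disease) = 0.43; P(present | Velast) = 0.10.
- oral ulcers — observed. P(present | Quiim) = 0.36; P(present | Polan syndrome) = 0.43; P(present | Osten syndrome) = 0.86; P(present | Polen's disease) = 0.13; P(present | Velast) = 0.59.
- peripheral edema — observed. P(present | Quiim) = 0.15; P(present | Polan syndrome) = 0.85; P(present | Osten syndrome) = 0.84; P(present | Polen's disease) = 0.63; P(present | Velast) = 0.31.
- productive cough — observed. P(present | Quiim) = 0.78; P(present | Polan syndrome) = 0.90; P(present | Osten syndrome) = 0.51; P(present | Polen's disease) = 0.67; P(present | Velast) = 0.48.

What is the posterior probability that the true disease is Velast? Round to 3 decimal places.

0.004

Multiply each prior by the joint likelihood of the symptom pattern:
  Quiim: 0.272 × 0.87 × 0.36 × 0.15 × 0.78 = 0.0099673
  Polan syndrome: 0.267 × 0.87 × 0.43 × 0.85 × 0.90 = 0.076412
  Osten syndrome: 0.224 × 0.31 × 0.86 × 0.84 × 0.51 = 0.025583
  Polen's disease: 0.184 × 0.43 × 0.13 × 0.63 × 0.67 = 0.0043416
  Velast: 0.053 × 0.10 × 0.59 × 0.31 × 0.48 = 0.0004653
Normalizing constant Z = 0.0099673 + 0.076412 + 0.025583 + 0.0043416 + 0.0004653 = 0.11677.
P(Velast | evidence) = 0.0004653 / 0.11677 ≈ 0.004.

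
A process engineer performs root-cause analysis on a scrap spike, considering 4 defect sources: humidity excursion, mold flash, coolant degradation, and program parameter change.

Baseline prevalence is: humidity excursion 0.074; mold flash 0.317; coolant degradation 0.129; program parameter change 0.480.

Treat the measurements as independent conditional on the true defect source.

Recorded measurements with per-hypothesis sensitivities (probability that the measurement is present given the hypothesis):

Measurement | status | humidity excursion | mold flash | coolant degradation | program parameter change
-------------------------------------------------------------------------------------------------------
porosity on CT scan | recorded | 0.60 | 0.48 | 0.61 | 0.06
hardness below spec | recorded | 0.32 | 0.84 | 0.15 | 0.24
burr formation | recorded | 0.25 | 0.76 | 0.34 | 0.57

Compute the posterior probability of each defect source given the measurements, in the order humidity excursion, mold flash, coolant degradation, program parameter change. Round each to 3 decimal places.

Multiply each prior by the joint likelihood of the measurement pattern:
  humidity excursion: 0.074 × 0.60 × 0.32 × 0.25 = 0.003552
  mold flash: 0.317 × 0.48 × 0.84 × 0.76 = 0.097139
  coolant degradation: 0.129 × 0.61 × 0.15 × 0.34 = 0.0040132
  program parameter change: 0.480 × 0.06 × 0.24 × 0.57 = 0.0039398
The unnormalized weights sum to 0.10864.
P(humidity excursion | evidence) = 0.003552 / 0.10864 ≈ 0.033
P(mold flash | evidence) = 0.097139 / 0.10864 ≈ 0.894
P(coolant degradation | evidence) = 0.0040132 / 0.10864 ≈ 0.037
P(program parameter change | evidence) = 0.0039398 / 0.10864 ≈ 0.036

0.033, 0.894, 0.037, 0.036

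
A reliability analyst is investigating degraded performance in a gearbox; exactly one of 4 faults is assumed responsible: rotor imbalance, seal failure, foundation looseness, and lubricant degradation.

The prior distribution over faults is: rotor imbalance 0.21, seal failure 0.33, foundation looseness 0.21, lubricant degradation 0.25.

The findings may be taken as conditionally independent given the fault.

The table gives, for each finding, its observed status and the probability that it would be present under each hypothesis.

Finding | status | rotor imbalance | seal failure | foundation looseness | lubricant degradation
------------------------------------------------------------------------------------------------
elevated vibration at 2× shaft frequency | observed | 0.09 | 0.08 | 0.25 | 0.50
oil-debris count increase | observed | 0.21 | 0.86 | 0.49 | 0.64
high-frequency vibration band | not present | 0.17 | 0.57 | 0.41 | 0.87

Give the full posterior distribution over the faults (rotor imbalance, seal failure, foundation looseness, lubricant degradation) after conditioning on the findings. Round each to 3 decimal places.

For each hypothesis, the unnormalized posterior weight is prior × product of the finding likelihoods (using 1 − P(present | H) for each absent finding):
  rotor imbalance: 0.21 × 0.09 × 0.21 × (1 − 0.17) = 0.0032943
  seal failure: 0.33 × 0.08 × 0.86 × (1 − 0.57) = 0.0097627
  foundation looseness: 0.21 × 0.25 × 0.49 × (1 − 0.41) = 0.015178
  lubricant degradation: 0.25 × 0.50 × 0.64 × (1 − 0.87) = 0.0104
Normalizing constant Z = 0.0032943 + 0.0097627 + 0.015178 + 0.0104 = 0.038635.
P(rotor imbalance | evidence) = 0.0032943 / 0.038635 ≈ 0.085
P(seal failure | evidence) = 0.0097627 / 0.038635 ≈ 0.253
P(foundation looseness | evidence) = 0.015178 / 0.038635 ≈ 0.393
P(lubricant degradation | evidence) = 0.0104 / 0.038635 ≈ 0.269

0.085, 0.253, 0.393, 0.269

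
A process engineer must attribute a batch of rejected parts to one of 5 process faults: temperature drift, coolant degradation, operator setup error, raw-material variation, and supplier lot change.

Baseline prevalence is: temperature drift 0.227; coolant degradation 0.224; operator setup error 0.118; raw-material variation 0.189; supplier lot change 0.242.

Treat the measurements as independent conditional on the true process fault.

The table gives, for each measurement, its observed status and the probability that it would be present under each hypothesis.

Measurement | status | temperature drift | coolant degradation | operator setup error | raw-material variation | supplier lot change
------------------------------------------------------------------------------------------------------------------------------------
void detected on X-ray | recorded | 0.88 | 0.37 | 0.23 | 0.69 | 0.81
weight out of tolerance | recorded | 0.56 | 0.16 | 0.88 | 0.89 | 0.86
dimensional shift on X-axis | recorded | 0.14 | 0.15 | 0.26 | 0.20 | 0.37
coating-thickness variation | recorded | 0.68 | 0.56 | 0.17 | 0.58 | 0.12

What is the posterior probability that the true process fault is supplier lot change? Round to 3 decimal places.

By Bayes' rule with conditional independence, the unnormalized weight for each hypothesis is prior × ∏ likelihoods:
  temperature drift: 0.227 × 0.88 × 0.56 × 0.14 × 0.68 = 0.01065
  coolant degradation: 0.224 × 0.37 × 0.16 × 0.15 × 0.56 = 0.0011139
  operator setup error: 0.118 × 0.23 × 0.88 × 0.26 × 0.17 = 0.0010556
  raw-material variation: 0.189 × 0.69 × 0.89 × 0.20 × 0.58 = 0.013464
  supplier lot change: 0.242 × 0.81 × 0.86 × 0.37 × 0.12 = 0.0074848
The unnormalized weights sum to 0.033768.
P(supplier lot change | evidence) = 0.0074848 / 0.033768 ≈ 0.222.

0.222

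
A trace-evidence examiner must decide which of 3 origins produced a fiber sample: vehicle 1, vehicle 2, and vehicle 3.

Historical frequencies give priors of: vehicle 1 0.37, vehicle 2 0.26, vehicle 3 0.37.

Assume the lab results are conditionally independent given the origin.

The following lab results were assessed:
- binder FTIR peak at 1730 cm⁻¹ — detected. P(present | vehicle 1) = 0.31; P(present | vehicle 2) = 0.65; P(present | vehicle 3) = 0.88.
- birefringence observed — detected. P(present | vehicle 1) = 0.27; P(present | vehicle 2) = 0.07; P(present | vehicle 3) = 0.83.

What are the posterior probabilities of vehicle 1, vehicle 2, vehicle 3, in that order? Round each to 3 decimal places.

By Bayes' rule with conditional independence, the unnormalized weight for each hypothesis is prior × ∏ likelihoods:
  vehicle 1: 0.37 × 0.31 × 0.27 = 0.030969
  vehicle 2: 0.26 × 0.65 × 0.07 = 0.01183
  vehicle 3: 0.37 × 0.88 × 0.83 = 0.27025
The unnormalized weights sum to 0.31305.
P(vehicle 1 | evidence) = 0.030969 / 0.31305 ≈ 0.099
P(vehicle 2 | evidence) = 0.01183 / 0.31305 ≈ 0.038
P(vehicle 3 | evidence) = 0.27025 / 0.31305 ≈ 0.863

0.099, 0.038, 0.863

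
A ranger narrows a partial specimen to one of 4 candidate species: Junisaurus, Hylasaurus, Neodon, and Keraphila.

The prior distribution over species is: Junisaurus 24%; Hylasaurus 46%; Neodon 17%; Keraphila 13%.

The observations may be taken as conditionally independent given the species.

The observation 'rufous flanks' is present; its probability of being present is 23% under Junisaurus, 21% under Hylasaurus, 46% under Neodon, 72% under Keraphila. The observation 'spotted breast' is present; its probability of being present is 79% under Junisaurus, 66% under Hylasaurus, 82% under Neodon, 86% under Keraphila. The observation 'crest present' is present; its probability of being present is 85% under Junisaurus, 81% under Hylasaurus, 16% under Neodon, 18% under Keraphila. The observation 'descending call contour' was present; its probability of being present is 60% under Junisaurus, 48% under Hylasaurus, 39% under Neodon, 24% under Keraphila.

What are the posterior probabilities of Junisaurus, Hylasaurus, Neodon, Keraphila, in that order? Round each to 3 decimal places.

0.408, 0.455, 0.073, 0.064

For each hypothesis, the unnormalized posterior weight is prior × product of the observation likelihoods:
  Junisaurus: 0.24 × 0.23 × 0.79 × 0.85 × 0.60 = 0.02224
  Hylasaurus: 0.46 × 0.21 × 0.66 × 0.81 × 0.48 = 0.024788
  Neodon: 0.17 × 0.46 × 0.82 × 0.16 × 0.39 = 0.0040013
  Keraphila: 0.13 × 0.72 × 0.86 × 0.18 × 0.24 = 0.0034774
Normalizing constant Z = 0.02224 + 0.024788 + 0.0040013 + 0.0034774 = 0.054507.
P(Junisaurus | evidence) = 0.02224 / 0.054507 ≈ 0.408
P(Hylasaurus | evidence) = 0.024788 / 0.054507 ≈ 0.455
P(Neodon | evidence) = 0.0040013 / 0.054507 ≈ 0.073
P(Keraphila | evidence) = 0.0034774 / 0.054507 ≈ 0.064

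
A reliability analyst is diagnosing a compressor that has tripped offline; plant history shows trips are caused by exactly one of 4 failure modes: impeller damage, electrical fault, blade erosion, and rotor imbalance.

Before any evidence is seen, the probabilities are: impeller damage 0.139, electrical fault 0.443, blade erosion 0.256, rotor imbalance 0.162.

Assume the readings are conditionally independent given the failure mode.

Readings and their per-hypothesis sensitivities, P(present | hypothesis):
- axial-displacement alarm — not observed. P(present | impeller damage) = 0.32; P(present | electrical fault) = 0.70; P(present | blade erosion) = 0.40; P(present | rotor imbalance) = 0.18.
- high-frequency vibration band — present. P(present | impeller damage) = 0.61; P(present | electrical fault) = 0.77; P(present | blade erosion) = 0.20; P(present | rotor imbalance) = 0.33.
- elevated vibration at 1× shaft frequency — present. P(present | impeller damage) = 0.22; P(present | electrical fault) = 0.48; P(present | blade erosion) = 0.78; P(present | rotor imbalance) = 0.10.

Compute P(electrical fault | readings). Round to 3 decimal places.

0.545

By Bayes' rule with conditional independence, the unnormalized weight for each hypothesis is prior × ∏ likelihoods (using 1 − P(present | H) for each absent reading):
  impeller damage: 0.139 × (1 − 0.32) × 0.61 × 0.22 = 0.012685
  electrical fault: 0.443 × (1 − 0.70) × 0.77 × 0.48 = 0.04912
  blade erosion: 0.256 × (1 − 0.40) × 0.20 × 0.78 = 0.023962
  rotor imbalance: 0.162 × (1 − 0.18) × 0.33 × 0.10 = 0.0043837
Marginal likelihood of the evidence = 0.09015.
P(electrical fault | evidence) = 0.04912 / 0.09015 ≈ 0.545.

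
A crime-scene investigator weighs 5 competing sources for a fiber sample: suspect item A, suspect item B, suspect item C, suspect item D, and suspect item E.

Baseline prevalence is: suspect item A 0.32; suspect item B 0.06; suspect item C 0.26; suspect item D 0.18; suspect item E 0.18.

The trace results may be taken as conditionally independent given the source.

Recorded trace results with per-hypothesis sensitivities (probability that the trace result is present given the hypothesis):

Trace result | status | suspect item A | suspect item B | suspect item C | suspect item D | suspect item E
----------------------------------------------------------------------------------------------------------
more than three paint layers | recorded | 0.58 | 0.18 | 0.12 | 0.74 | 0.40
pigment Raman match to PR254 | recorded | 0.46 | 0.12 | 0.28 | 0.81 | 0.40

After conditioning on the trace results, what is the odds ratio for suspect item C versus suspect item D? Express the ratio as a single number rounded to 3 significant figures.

0.0810

The normalizing constant cancels in an odds ratio, so compute prior × likelihood for the two hypotheses only:
  suspect item C: 0.26 × 0.12 × 0.28 = 0.008736
  suspect item D: 0.18 × 0.74 × 0.81 = 0.10789
Posterior odds = 0.008736 / 0.10789 ≈ 0.0810.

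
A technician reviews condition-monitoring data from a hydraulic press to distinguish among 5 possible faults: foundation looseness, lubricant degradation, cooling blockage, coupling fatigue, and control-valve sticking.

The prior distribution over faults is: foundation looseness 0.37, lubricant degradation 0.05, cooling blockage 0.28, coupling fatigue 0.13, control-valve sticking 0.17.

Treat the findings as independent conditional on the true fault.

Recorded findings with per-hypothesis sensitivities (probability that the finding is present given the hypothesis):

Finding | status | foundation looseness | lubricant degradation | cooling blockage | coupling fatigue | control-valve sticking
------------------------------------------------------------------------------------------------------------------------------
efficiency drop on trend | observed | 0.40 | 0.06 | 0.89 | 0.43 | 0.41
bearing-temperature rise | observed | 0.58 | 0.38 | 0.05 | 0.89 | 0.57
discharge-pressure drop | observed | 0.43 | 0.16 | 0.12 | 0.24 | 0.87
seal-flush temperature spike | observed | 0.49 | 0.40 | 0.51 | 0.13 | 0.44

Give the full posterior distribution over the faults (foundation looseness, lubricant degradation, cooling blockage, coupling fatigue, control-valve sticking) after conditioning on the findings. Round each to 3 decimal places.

By Bayes' rule with conditional independence, the unnormalized weight for each hypothesis is prior × ∏ likelihoods:
  foundation looseness: 0.37 × 0.40 × 0.58 × 0.43 × 0.49 = 0.018086
  lubricant degradation: 0.05 × 0.06 × 0.38 × 0.16 × 0.40 = 7.296e-05
  cooling blockage: 0.28 × 0.89 × 0.05 × 0.12 × 0.51 = 0.00076255
  coupling fatigue: 0.13 × 0.43 × 0.89 × 0.24 × 0.13 = 0.0015522
  control-valve sticking: 0.17 × 0.41 × 0.57 × 0.87 × 0.44 = 0.015208
Marginal likelihood of the evidence = 0.035682.
P(foundation looseness | evidence) = 0.018086 / 0.035682 ≈ 0.507
P(lubricant degradation | evidence) = 7.296e-05 / 0.035682 ≈ 0.002
P(cooling blockage | evidence) = 0.00076255 / 0.035682 ≈ 0.021
P(coupling fatigue | evidence) = 0.0015522 / 0.035682 ≈ 0.044
P(control-valve sticking | evidence) = 0.015208 / 0.035682 ≈ 0.426

0.507, 0.002, 0.021, 0.044, 0.426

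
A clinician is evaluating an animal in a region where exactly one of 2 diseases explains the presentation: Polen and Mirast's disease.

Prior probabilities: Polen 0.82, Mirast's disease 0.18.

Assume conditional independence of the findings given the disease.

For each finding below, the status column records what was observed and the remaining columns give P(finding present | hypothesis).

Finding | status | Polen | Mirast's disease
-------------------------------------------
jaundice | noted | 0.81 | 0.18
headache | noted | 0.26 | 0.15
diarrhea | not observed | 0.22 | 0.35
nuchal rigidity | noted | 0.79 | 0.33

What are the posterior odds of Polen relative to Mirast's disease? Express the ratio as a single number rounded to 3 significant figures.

Unnormalized posterior weight (prior times the finding likelihoods) for each of the two hypotheses (using 1 − P(present | H) for each absent finding):
  Polen: 0.82 × 0.81 × 0.26 × (1 − 0.22) × 0.79 = 0.10641
  Mirast's disease: 0.18 × 0.18 × 0.15 × (1 − 0.35) × 0.33 = 0.0010425
Odds(Polen : Mirast's disease) = 0.10641 / 0.0010425 ≈ 102.

102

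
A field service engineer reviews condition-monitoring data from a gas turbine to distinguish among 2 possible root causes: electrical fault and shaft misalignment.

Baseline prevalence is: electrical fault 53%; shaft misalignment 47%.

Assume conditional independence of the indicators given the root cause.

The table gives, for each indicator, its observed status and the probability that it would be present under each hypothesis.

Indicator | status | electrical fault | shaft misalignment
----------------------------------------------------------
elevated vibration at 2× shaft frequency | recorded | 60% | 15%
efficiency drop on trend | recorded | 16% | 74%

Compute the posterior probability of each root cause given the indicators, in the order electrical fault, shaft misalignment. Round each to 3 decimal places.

0.494, 0.506

For each hypothesis, the unnormalized posterior weight is prior × product of the indicator likelihoods:
  electrical fault: 0.53 × 0.60 × 0.16 = 0.05088
  shaft misalignment: 0.47 × 0.15 × 0.74 = 0.05217
The unnormalized weights sum to 0.10305.
P(electrical fault | evidence) = 0.05088 / 0.10305 ≈ 0.494
P(shaft misalignment | evidence) = 0.05217 / 0.10305 ≈ 0.506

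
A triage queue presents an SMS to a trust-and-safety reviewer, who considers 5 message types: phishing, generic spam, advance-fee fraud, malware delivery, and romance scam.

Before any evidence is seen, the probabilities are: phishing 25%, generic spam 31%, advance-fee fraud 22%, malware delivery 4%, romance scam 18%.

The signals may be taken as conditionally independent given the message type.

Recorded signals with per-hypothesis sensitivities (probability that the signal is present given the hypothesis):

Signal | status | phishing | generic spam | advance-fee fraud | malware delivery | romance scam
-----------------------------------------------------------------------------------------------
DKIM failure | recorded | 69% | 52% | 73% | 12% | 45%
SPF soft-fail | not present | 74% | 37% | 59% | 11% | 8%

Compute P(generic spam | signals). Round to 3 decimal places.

Multiply each prior by the joint likelihood of the signal pattern (using 1 − P(present | H) for each absent signal):
  phishing: 0.25 × 0.69 × (1 − 0.74) = 0.04485
  generic spam: 0.31 × 0.52 × (1 − 0.37) = 0.10156
  advance-fee fraud: 0.22 × 0.73 × (1 − 0.59) = 0.065846
  malware delivery: 0.04 × 0.12 × (1 − 0.11) = 0.004272
  romance scam: 0.18 × 0.45 × (1 − 0.08) = 0.07452
Normalizing constant Z = 0.04485 + 0.10156 + 0.065846 + 0.004272 + 0.07452 = 0.29104.
P(generic spam | evidence) = 0.10156 / 0.29104 ≈ 0.349.

0.349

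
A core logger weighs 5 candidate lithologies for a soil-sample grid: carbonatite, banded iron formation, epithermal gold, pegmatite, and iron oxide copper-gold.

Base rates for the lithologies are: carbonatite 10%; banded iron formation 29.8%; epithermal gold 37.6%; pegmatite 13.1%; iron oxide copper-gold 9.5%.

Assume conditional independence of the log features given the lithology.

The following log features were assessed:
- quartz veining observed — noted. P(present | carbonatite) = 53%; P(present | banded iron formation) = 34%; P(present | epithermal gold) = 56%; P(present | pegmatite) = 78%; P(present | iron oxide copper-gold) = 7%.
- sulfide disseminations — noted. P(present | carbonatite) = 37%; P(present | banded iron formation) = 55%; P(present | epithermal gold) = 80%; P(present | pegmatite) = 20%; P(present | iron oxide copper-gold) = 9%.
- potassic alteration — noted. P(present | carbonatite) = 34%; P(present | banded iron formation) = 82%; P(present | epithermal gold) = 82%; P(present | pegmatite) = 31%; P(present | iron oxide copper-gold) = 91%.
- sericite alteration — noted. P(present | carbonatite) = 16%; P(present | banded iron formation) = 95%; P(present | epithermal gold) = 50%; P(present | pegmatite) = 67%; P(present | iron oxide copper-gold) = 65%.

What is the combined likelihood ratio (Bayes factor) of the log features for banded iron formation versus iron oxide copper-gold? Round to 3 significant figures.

39.1

Take the product of per-log feature likelihoods under each hypothesis, then divide.
  banded iron formation: 0.34 × 0.55 × 0.82 × 0.95 = 0.14567
  iron oxide copper-gold: 0.07 × 0.09 × 0.91 × 0.65 = 0.0037265
Bayes factor = 0.14567 / 0.0037265 ≈ 39.1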